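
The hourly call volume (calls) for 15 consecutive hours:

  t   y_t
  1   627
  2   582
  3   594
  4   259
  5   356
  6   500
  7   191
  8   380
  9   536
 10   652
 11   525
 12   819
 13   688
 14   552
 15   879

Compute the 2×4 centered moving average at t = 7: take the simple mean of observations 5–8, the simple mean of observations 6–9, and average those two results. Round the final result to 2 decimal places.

Sum over 5–8: 356 + 500 + 191 + 380 = 1427
Sum over 6–9: 500 + 191 + 380 + 536 = 1607
CMA at t=7 = (1427 + 1607) / (2·4) = 3034 / 8 = 379.25

379.25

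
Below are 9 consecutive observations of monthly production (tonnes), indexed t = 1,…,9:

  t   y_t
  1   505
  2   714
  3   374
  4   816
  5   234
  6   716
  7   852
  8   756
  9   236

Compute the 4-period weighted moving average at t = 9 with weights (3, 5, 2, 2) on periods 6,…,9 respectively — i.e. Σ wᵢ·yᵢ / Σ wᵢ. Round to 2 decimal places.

699.33

Weighted sum: 3·716 + 5·852 + 2·756 + 2·236 = 2148 + 4260 + 1512 + 472 = 8392
Weight total: 3 + 5 + 2 + 2 = 12
WMA = 8392 / 12 = 699.33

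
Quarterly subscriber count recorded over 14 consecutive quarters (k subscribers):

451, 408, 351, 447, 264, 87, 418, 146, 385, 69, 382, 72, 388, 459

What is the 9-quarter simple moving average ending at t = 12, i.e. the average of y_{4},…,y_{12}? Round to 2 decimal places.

252.22

Sum of periods 4–12: 447 + 264 + 87 + 418 + 146 + 385 + 69 + 382 + 72 = 2270
Divide by 9: 2270 / 9 = 252.22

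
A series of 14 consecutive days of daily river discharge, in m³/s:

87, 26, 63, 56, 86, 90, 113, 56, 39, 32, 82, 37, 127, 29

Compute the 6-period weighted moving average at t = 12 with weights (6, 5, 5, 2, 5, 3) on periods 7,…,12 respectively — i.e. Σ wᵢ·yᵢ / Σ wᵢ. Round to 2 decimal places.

Weighted sum: 6·113 + 5·56 + 5·39 + 2·32 + 5·82 + 3·37 = 678 + 280 + 195 + 64 + 410 + 111 = 1738
Weight total: 6 + 5 + 5 + 2 + 5 + 3 = 26
WMA = 1738 / 26 = 66.85

66.85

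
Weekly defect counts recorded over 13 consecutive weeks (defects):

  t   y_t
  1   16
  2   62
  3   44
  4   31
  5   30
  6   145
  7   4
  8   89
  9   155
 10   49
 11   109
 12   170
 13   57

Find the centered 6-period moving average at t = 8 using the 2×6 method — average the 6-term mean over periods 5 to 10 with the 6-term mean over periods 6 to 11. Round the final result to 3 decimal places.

Sum over 5–10: 30 + 145 + 4 + 89 + 155 + 49 = 472
Sum over 6–11: 145 + 4 + 89 + 155 + 49 + 109 = 551
CMA at t=8 = (472 + 551) / (2·6) = 1023 / 12 = 85.250

85.250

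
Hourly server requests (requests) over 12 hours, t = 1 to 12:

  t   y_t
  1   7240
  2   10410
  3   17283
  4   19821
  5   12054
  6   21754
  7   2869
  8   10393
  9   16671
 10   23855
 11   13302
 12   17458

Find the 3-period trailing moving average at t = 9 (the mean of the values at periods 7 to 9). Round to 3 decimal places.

9977.667

Sum of periods 7–9: 2869 + 10393 + 16671 = 29933
Divide by 3: 29933 / 3 = 9977.667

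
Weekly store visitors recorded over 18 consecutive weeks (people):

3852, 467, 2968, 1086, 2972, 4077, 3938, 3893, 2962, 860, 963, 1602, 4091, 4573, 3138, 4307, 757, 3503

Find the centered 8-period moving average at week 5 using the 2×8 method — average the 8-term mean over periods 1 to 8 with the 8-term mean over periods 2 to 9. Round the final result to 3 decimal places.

Sum over 1–8: 3852 + 467 + 2968 + 1086 + 2972 + 4077 + 3938 + 3893 = 23253
Sum over 2–9: 467 + 2968 + 1086 + 2972 + 4077 + 3938 + 3893 + 2962 = 22363
CMA at t=5 = (23253 + 22363) / (2·8) = 45616 / 16 = 2851.000

2851.000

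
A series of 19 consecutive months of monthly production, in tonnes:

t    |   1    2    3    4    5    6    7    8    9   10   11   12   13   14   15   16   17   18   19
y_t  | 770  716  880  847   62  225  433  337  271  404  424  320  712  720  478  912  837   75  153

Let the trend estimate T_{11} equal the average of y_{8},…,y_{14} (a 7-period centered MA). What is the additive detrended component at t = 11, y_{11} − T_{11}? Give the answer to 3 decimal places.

-31.429

Trend T_11 = (337 + 271 + 404 + 424 + 320 + 712 + 720) / 7 = 3188/7 = 455.42857
Detrended value: 424 − 455.42857 = -31.429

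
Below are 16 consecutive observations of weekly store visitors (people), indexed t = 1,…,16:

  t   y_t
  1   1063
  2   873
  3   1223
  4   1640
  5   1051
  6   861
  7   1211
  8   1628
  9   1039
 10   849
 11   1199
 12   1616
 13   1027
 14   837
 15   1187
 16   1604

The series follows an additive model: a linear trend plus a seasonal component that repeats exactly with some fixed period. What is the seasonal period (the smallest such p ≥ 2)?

First differences y_{t+1} − y_t: -190, 350, 417, -589, -190, 350, 417, -589, -190, 350, …
The difference pattern repeats every 4 terms and not for any smaller step, so p = 4.

4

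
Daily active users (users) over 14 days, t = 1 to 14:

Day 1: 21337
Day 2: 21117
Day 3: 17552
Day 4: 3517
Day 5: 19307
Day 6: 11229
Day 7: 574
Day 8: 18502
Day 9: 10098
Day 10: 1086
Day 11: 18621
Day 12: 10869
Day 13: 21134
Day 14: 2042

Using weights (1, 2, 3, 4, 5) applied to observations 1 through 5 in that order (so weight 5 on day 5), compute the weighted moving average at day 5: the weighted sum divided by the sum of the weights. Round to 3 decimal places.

Weighted sum: 1·21337 + 2·21117 + 3·17552 + 4·3517 + 5·19307 = 21337 + 42234 + 52656 + 14068 + 96535 = 226830
Weight total: 1 + 2 + 3 + 4 + 5 = 15
WMA = 226830 / 15 = 15122.000

15122.000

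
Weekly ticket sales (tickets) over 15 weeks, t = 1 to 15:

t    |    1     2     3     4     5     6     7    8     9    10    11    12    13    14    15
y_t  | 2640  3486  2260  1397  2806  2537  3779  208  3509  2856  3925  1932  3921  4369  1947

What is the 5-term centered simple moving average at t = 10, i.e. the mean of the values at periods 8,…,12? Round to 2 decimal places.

Sum of periods 8–12: 208 + 3509 + 2856 + 3925 + 1932 = 12430
Divide by 5: 12430 / 5 = 2486.00

2486.00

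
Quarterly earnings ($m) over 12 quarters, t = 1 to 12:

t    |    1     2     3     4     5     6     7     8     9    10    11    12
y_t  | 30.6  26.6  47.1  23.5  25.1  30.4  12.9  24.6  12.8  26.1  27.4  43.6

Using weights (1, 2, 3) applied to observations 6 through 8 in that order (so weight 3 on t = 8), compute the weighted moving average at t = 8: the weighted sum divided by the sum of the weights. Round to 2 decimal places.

21.67

Weighted sum: 1·30.4 + 2·12.9 + 3·24.6 = 30.4 + 25.8 + 73.8 = 130.0
Weight total: 1 + 2 + 3 = 6
WMA = 130.0 / 6 = 21.67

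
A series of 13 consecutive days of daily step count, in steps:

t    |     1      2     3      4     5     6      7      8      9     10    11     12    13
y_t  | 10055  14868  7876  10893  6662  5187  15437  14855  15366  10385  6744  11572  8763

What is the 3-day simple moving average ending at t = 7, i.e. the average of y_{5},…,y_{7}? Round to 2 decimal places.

9095.33

Sum of periods 5–7: 6662 + 5187 + 15437 = 27286
Divide by 3: 27286 / 3 = 9095.33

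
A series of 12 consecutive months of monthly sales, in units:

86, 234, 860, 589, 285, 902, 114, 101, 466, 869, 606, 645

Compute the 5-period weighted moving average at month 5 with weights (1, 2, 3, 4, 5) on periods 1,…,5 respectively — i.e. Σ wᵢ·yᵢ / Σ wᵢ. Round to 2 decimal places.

Weighted sum: 1·86 + 2·234 + 3·860 + 4·589 + 5·285 = 86 + 468 + 2580 + 2356 + 1425 = 6915
Weight total: 1 + 2 + 3 + 4 + 5 = 15
WMA = 6915 / 15 = 461.00

461.00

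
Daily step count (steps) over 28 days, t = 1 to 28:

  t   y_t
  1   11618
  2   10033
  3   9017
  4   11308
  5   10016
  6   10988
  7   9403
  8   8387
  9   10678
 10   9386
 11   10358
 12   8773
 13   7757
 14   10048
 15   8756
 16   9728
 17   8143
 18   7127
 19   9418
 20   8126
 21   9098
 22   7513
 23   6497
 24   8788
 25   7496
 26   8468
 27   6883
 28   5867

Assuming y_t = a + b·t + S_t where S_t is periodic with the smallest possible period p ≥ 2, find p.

First differences y_{t+1} − y_t: -1585, -1016, 2291, -1292, 972, -1585, -1016, 2291, -1292, 972, -1585, -1016, …
The difference pattern repeats every 5 terms and not for any smaller step, so p = 5.

5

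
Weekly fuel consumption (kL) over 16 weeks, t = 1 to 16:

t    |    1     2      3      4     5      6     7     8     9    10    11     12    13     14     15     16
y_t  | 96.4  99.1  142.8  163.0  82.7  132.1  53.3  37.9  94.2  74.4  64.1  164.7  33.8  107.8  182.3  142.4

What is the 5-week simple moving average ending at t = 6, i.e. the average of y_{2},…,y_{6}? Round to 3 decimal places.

Sum of periods 2–6: 99.1 + 142.8 + 163.0 + 82.7 + 132.1 = 619.7
Divide by 5: 619.7 / 5 = 123.940

123.940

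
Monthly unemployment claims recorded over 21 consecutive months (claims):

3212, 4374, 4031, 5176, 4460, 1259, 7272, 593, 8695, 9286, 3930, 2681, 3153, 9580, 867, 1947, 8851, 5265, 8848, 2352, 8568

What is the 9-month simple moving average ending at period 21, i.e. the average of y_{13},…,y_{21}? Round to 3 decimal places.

5492.333

Sum of periods 13–21: 3153 + 9580 + 867 + 1947 + 8851 + 5265 + 8848 + 2352 + 8568 = 49431
Divide by 9: 49431 / 9 = 5492.333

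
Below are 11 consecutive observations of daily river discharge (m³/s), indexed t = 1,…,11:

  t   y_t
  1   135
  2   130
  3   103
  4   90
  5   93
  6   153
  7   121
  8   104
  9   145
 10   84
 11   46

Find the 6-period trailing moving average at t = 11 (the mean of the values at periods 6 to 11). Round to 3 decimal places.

108.833

Sum of periods 6–11: 153 + 121 + 104 + 145 + 84 + 46 = 653
Divide by 6: 653 / 6 = 108.833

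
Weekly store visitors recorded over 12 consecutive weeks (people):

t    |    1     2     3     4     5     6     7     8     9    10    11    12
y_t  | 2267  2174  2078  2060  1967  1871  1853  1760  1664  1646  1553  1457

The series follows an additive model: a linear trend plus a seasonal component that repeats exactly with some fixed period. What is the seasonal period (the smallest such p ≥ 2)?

First differences y_{t+1} − y_t: -93, -96, -18, -93, -96, -18, -93, -96, …
The difference pattern repeats every 3 terms and not for any smaller step, so p = 3.

3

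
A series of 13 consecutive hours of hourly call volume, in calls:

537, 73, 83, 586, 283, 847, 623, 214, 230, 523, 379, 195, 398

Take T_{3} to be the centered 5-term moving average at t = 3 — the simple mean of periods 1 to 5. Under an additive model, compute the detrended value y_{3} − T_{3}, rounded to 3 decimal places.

-229.400

Trend T_3 = (537 + 73 + 83 + 586 + 283) / 5 = 1562/5 = 312.40000
Detrended value: 83 − 312.40000 = -229.400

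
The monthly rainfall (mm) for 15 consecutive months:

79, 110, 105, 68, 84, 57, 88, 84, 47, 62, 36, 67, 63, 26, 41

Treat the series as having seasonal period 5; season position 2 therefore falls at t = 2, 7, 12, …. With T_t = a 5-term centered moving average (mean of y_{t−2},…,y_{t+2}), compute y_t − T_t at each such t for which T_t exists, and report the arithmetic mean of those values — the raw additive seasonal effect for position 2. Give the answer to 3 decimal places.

16.100

Season position 2 occurs at t = 7, 12 (where T_t is defined).
t=7: T_7 = 72.00000; y_7 − T_7 = 88 − 72.00000 = 16.00000
t=12: T_12 = 50.80000; y_12 − T_12 = 67 − 50.80000 = 16.20000
Mean deviation: (16.00000 + 16.20000) / 2 = 16.100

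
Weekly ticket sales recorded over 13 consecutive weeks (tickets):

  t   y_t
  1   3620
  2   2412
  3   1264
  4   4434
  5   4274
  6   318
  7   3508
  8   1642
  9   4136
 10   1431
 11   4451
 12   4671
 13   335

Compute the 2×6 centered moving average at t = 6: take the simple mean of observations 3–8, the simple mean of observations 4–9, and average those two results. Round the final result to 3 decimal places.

2812.667

Sum over 3–8: 1264 + 4434 + 4274 + 318 + 3508 + 1642 = 15440
Sum over 4–9: 4434 + 4274 + 318 + 3508 + 1642 + 4136 = 18312
CMA at t=6 = (15440 + 18312) / (2·6) = 33752 / 12 = 2812.667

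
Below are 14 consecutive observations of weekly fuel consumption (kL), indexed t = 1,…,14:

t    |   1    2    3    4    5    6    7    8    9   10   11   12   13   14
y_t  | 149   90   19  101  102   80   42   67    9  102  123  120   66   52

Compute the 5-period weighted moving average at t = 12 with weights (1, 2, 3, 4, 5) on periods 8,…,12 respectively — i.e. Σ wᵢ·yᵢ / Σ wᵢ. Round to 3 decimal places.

98.867

Weighted sum: 1·67 + 2·9 + 3·102 + 4·123 + 5·120 = 67 + 18 + 306 + 492 + 600 = 1483
Weight total: 1 + 2 + 3 + 4 + 5 = 15
WMA = 1483 / 15 = 98.867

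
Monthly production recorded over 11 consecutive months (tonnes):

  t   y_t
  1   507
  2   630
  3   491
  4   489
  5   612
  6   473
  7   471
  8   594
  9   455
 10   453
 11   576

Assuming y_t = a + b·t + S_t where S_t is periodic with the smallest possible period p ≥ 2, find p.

First differences y_{t+1} − y_t: 123, -139, -2, 123, -139, -2, 123, -139, …
The difference pattern repeats every 3 terms and not for any smaller step, so p = 3.

3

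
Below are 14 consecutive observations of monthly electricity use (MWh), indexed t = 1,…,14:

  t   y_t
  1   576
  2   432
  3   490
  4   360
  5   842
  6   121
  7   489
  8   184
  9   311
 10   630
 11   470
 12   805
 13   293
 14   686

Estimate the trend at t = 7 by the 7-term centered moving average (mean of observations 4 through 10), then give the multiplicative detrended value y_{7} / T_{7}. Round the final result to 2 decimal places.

Trend T_7 = (360 + 842 + 121 + 489 + 184 + 311 + 630) / 7 = 2937/7 = 419.5714
Ratio to trend: 489 / 419.5714 = 1.17

1.17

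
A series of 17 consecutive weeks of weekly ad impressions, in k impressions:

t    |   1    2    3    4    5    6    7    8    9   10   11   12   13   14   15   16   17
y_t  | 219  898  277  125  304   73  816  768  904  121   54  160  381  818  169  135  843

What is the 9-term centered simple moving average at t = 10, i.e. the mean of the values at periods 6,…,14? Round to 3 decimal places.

Sum of periods 6–14: 73 + 816 + 768 + 904 + 121 + 54 + 160 + 381 + 818 = 4095
Divide by 9: 4095 / 9 = 455.000

455.000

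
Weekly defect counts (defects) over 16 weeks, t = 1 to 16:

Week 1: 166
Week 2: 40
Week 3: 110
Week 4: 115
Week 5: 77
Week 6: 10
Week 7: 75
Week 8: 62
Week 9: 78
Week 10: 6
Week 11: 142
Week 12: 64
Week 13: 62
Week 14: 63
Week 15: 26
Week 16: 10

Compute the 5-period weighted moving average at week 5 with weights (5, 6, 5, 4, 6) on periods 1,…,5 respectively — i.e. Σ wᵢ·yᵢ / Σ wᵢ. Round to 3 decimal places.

97.769

Weighted sum: 5·166 + 6·40 + 5·110 + 4·115 + 6·77 = 830 + 240 + 550 + 460 + 462 = 2542
Weight total: 5 + 6 + 5 + 4 + 6 = 26
WMA = 2542 / 26 = 97.769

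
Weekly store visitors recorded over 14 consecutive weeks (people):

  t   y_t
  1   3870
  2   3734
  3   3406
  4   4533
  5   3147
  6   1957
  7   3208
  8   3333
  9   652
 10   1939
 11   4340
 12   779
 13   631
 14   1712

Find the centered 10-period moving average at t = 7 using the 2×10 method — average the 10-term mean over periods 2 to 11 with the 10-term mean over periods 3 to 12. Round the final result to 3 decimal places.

2877.150

Sum over 2–11: 3734 + 3406 + 4533 + 3147 + 1957 + 3208 + 3333 + 652 + 1939 + 4340 = 30249
Sum over 3–12: 3406 + 4533 + 3147 + 1957 + 3208 + 3333 + 652 + 1939 + 4340 + 779 = 27294
CMA at t=7 = (30249 + 27294) / (2·10) = 57543 / 20 = 2877.150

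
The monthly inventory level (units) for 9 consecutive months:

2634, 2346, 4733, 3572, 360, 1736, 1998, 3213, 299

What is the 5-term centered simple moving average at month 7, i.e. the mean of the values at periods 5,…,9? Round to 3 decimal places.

Sum of periods 5–9: 360 + 1736 + 1998 + 3213 + 299 = 7606
Divide by 5: 7606 / 5 = 1521.200

1521.200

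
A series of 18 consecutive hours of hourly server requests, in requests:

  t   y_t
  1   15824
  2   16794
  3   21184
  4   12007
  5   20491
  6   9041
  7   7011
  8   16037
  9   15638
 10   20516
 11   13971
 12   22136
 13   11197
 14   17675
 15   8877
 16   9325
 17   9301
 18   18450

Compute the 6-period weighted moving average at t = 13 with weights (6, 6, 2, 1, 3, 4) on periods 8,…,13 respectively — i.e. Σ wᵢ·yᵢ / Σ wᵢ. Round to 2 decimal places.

16193.14

Weighted sum: 6·16037 + 6·15638 + 2·20516 + 1·13971 + 3·22136 + 4·11197 = 96222 + 93828 + 41032 + 13971 + 66408 + 44788 = 356249
Weight total: 6 + 6 + 2 + 1 + 3 + 4 = 22
WMA = 356249 / 22 = 16193.14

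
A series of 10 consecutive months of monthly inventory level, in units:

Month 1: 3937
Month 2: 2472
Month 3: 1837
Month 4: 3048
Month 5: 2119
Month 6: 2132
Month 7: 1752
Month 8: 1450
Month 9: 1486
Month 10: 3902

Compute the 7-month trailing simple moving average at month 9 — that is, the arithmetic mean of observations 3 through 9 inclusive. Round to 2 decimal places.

1974.86

Sum of periods 3–9: 1837 + 3048 + 2119 + 2132 + 1752 + 1450 + 1486 = 13824
Divide by 7: 13824 / 7 = 1974.86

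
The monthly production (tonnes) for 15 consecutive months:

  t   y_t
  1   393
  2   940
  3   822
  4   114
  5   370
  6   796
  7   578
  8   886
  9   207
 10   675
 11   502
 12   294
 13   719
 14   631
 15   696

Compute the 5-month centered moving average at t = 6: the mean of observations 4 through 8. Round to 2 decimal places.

Sum of periods 4–8: 114 + 370 + 796 + 578 + 886 = 2744
Divide by 5: 2744 / 5 = 548.80

548.80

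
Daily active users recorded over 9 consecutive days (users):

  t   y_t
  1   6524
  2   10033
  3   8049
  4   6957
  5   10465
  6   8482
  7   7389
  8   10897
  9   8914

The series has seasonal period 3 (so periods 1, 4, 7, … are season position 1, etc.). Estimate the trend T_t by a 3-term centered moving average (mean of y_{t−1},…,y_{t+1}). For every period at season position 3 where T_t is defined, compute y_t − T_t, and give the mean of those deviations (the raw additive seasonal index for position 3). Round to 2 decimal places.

Season position 3 occurs at t = 3, 6 (where T_t is defined).
t=3: T_3 = 8346.3333; y_3 − T_3 = 8049 − 8346.3333 = -297.3333
t=6: T_6 = 8778.6667; y_6 − T_6 = 8482 − 8778.6667 = -296.6667
Mean deviation: (-297.3333 + -296.6667) / 2 = -297.00

-297.00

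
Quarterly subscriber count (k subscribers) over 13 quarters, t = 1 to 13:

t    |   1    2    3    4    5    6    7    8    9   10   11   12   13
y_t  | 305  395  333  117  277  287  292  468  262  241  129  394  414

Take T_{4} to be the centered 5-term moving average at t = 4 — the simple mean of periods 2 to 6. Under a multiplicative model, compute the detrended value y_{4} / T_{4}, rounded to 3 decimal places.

Trend T_4 = (395 + 333 + 117 + 277 + 287) / 5 = 1409/5 = 281.80000
Ratio to trend: 117 / 281.80000 = 0.415

0.415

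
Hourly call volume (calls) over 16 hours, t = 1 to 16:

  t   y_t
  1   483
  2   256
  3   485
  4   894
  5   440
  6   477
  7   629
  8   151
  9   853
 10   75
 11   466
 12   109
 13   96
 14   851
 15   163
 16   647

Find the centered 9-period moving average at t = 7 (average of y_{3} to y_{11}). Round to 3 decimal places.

496.667

Sum of periods 3–11: 485 + 894 + 440 + 477 + 629 + 151 + 853 + 75 + 466 = 4470
Divide by 9: 4470 / 9 = 496.667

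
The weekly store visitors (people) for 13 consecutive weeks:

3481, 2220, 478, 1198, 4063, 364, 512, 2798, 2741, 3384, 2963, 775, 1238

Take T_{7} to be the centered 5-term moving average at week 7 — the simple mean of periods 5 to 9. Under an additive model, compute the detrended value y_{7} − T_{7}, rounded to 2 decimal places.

Trend T_7 = (4063 + 364 + 512 + 2798 + 2741) / 5 = 10478/5 = 2095.6000
Detrended value: 512 − 2095.6000 = -1583.60

-1583.60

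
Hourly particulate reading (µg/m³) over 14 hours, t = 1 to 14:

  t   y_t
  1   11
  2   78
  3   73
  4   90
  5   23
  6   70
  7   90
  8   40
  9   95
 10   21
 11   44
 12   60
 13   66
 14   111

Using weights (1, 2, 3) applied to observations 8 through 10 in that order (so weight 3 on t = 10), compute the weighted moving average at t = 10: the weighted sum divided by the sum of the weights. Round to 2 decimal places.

Weighted sum: 1·40 + 2·95 + 3·21 = 40 + 190 + 63 = 293
Weight total: 1 + 2 + 3 = 6
WMA = 293 / 6 = 48.83

48.83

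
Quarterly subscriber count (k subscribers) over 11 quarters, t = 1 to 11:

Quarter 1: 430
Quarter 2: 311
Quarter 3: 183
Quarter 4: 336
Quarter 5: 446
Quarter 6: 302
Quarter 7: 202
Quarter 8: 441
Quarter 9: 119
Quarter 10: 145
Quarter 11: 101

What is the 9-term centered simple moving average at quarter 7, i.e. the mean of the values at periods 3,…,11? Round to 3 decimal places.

Sum of periods 3–11: 183 + 336 + 446 + 302 + 202 + 441 + 119 + 145 + 101 = 2275
Divide by 9: 2275 / 9 = 252.778

252.778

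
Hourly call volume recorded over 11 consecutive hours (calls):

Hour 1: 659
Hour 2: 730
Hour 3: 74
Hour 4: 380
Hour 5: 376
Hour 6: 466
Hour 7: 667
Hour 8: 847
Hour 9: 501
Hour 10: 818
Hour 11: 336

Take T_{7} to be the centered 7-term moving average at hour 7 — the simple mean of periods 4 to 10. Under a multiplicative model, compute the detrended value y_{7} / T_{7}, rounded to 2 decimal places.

Trend T_7 = (380 + 376 + 466 + 667 + 847 + 501 + 818) / 7 = 4055/7 = 579.2857
Ratio to trend: 667 / 579.2857 = 1.15

1.15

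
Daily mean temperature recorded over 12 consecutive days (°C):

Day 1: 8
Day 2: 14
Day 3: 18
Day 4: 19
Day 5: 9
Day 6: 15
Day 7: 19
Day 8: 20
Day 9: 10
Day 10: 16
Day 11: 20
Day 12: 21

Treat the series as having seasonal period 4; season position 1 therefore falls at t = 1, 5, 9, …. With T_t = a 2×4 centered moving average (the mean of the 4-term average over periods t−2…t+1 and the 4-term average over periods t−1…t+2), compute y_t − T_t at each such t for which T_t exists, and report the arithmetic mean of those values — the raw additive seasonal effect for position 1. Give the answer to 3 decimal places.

Season position 1 occurs at t = 5, 9 (where T_t is defined).
t=5: T_5 = 15.37500; y_5 − T_5 = 9 − 15.37500 = -6.37500
t=9: T_9 = 16.37500; y_9 − T_9 = 10 − 16.37500 = -6.37500
Mean deviation: (-6.37500 + -6.37500) / 2 = -6.375

-6.375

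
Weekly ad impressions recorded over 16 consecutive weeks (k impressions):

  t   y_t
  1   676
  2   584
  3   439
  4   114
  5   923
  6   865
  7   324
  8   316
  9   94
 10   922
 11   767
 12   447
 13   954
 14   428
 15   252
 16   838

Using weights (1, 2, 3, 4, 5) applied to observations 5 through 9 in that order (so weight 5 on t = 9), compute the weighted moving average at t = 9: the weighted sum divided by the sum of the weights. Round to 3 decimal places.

Weighted sum: 1·923 + 2·865 + 3·324 + 4·316 + 5·94 = 923 + 1730 + 972 + 1264 + 470 = 5359
Weight total: 1 + 2 + 3 + 4 + 5 = 15
WMA = 5359 / 15 = 357.267

357.267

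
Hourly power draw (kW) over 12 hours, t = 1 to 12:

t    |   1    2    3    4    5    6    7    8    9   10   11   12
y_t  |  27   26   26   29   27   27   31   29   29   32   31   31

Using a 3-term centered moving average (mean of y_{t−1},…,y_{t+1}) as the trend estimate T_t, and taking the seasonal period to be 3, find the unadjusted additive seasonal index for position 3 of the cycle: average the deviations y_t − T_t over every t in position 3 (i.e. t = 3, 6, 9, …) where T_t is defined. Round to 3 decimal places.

Season position 3 occurs at t = 3, 6, 9 (where T_t is defined).
t=3: T_3 = 27.00000; y_3 − T_3 = 26 − 27.00000 = -1.00000
t=6: T_6 = 28.33333; y_6 − T_6 = 27 − 28.33333 = -1.33333
t=9: T_9 = 30.00000; y_9 − T_9 = 29 − 30.00000 = -1.00000
Mean deviation: (-1.00000 + -1.33333 + -1.00000) / 3 = -1.111

-1.111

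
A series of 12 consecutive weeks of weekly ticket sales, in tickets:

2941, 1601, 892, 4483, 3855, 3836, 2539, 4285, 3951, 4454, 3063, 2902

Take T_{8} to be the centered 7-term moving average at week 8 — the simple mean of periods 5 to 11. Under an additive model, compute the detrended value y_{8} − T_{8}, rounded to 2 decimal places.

573.14

Trend T_8 = (3855 + 3836 + 2539 + 4285 + 3951 + 4454 + 3063) / 7 = 25983/7 = 3711.8571
Detrended value: 4285 − 3711.8571 = 573.14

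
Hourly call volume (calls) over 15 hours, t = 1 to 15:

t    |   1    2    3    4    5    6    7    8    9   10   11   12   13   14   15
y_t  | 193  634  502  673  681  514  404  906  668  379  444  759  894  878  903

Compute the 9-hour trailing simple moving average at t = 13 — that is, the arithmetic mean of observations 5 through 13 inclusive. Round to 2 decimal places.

Sum of periods 5–13: 681 + 514 + 404 + 906 + 668 + 379 + 444 + 759 + 894 = 5649
Divide by 9: 5649 / 9 = 627.67

627.67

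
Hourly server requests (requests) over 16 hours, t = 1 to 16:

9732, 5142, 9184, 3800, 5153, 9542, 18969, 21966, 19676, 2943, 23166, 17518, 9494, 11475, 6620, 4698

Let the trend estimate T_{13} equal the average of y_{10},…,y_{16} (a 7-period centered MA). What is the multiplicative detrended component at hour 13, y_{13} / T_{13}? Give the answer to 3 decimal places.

0.875

Trend T_13 = (2943 + 23166 + 17518 + 9494 + 11475 + 6620 + 4698) / 7 = 75914/7 = 10844.85714
Ratio to trend: 9494 / 10844.85714 = 0.875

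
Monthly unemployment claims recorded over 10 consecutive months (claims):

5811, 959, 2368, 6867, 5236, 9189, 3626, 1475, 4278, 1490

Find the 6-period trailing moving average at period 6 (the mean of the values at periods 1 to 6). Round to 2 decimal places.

Sum of periods 1–6: 5811 + 959 + 2368 + 6867 + 5236 + 9189 = 30430
Divide by 6: 30430 / 6 = 5071.67

5071.67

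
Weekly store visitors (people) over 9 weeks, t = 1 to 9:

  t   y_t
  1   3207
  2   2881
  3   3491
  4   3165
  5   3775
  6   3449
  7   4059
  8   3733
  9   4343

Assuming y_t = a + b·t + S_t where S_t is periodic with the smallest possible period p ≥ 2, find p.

2

First differences y_{t+1} − y_t: -326, 610, -326, 610, -326, 610, …
The difference pattern repeats every 2 terms and not for any smaller step, so p = 2.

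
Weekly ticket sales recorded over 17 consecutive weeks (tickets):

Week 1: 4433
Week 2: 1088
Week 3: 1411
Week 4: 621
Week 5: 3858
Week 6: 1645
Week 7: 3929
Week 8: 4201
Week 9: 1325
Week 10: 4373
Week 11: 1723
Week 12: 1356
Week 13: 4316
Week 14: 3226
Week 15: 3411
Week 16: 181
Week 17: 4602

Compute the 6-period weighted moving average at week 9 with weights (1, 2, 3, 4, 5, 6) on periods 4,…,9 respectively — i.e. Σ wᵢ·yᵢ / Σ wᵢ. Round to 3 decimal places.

Weighted sum: 1·621 + 2·3858 + 3·1645 + 4·3929 + 5·4201 + 6·1325 = 621 + 7716 + 4935 + 15716 + 21005 + 7950 = 57943
Weight total: 1 + 2 + 3 + 4 + 5 + 6 = 21
WMA = 57943 / 21 = 2759.190

2759.190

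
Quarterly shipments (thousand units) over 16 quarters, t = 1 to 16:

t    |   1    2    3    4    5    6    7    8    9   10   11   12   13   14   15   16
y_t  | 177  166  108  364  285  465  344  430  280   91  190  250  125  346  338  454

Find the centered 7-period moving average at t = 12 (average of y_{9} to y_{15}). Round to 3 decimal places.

231.429

Sum of periods 9–15: 280 + 91 + 190 + 250 + 125 + 346 + 338 = 1620
Divide by 7: 1620 / 7 = 231.429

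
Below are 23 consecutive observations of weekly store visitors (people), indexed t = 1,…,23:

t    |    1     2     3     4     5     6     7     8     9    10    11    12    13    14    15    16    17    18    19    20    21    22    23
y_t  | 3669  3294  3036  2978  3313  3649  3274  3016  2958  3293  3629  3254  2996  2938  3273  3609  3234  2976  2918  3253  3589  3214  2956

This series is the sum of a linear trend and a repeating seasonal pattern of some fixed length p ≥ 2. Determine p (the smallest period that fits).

5

First differences y_{t+1} − y_t: -375, -258, -58, 335, 336, -375, -258, -58, 335, 336, -375, -258, …
The difference pattern repeats every 5 terms and not for any smaller step, so p = 5.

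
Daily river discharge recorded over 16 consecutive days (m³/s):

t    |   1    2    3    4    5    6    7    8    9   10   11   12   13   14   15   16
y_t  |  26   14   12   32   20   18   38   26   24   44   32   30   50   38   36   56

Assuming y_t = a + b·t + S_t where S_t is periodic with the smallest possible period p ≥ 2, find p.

First differences y_{t+1} − y_t: -12, -2, 20, -12, -2, 20, -12, -2, …
The difference pattern repeats every 3 terms and not for any smaller step, so p = 3.

3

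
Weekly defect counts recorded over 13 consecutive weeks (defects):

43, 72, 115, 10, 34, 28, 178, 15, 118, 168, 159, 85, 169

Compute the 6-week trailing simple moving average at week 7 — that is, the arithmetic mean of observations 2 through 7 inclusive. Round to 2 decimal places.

Sum of periods 2–7: 72 + 115 + 10 + 34 + 28 + 178 = 437
Divide by 6: 437 / 6 = 72.83

72.83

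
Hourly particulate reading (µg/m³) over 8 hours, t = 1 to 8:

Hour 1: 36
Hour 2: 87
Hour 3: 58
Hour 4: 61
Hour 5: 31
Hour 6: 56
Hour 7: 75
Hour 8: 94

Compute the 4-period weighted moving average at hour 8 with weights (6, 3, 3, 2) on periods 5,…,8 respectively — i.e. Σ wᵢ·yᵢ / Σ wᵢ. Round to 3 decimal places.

54.786

Weighted sum: 6·31 + 3·56 + 3·75 + 2·94 = 186 + 168 + 225 + 188 = 767
Weight total: 6 + 3 + 3 + 2 = 14
WMA = 767 / 14 = 54.786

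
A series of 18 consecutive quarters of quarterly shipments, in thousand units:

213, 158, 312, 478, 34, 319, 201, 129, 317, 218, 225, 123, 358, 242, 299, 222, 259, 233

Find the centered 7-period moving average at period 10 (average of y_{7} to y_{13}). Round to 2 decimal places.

Sum of periods 7–13: 201 + 129 + 317 + 218 + 225 + 123 + 358 = 1571
Divide by 7: 1571 / 7 = 224.43

224.43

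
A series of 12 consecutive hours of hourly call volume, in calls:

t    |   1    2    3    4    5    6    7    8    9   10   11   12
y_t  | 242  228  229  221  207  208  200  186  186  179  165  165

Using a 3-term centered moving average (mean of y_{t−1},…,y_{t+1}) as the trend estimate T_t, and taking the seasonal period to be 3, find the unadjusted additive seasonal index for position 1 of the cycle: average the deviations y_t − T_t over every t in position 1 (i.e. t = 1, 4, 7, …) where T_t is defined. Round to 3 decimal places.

Season position 1 occurs at t = 4, 7, 10 (where T_t is defined).
t=4: T_4 = 219.00000; y_4 − T_4 = 221 − 219.00000 = 2.00000
t=7: T_7 = 198.00000; y_7 − T_7 = 200 − 198.00000 = 2.00000
t=10: T_10 = 176.66667; y_10 − T_10 = 179 − 176.66667 = 2.33333
Mean deviation: (2.00000 + 2.00000 + 2.33333) / 3 = 2.111

2.111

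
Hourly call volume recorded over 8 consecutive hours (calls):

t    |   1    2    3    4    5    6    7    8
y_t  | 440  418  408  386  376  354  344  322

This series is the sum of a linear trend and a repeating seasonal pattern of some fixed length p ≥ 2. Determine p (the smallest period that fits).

2

First differences y_{t+1} − y_t: -22, -10, -22, -10, -22, -10, …
The difference pattern repeats every 2 terms and not for any smaller step, so p = 2.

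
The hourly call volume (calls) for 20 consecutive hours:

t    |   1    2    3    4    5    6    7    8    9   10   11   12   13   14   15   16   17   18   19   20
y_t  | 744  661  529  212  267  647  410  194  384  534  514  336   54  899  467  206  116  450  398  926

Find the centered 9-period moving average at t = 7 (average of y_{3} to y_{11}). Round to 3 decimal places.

410.111

Sum of periods 3–11: 529 + 212 + 267 + 647 + 410 + 194 + 384 + 534 + 514 = 3691
Divide by 9: 3691 / 9 = 410.111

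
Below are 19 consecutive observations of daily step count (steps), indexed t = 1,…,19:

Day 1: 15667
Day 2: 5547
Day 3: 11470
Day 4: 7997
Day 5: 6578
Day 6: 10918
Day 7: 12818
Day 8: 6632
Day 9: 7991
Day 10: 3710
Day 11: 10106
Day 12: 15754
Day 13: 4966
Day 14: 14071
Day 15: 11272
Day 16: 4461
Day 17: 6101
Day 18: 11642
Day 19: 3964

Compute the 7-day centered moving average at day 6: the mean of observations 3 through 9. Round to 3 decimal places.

Sum of periods 3–9: 11470 + 7997 + 6578 + 10918 + 12818 + 6632 + 7991 = 64404
Divide by 7: 64404 / 7 = 9200.571

9200.571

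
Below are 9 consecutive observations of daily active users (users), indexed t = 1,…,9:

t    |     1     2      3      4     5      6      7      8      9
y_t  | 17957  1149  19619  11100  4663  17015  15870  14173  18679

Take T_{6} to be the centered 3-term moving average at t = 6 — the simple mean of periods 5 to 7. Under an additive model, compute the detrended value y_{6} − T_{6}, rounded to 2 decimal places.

Trend T_6 = (4663 + 17015 + 15870) / 3 = 37548/3 = 12516.0000
Detrended value: 17015 − 12516.0000 = 4499.00

4499.00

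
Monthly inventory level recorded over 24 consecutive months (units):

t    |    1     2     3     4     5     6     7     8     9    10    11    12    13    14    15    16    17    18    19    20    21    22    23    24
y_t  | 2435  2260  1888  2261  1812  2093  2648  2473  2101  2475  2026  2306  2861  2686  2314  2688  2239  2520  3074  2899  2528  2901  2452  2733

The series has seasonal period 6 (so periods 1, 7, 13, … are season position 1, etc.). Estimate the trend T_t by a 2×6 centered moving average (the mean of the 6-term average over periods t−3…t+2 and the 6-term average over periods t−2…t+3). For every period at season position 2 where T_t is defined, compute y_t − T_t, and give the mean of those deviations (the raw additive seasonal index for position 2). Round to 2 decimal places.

Season position 2 occurs at t = 8, 14, 20 (where T_t is defined).
t=8: T_8 = 2284.8333; y_8 − T_8 = 2473 − 2284.8333 = 188.1667
t=14: T_14 = 2497.9167; y_14 − T_14 = 2686 − 2497.9167 = 188.0833
t=20: T_20 = 2711.2500; y_20 − T_20 = 2899 − 2711.2500 = 187.7500
Mean deviation: (188.1667 + 188.0833 + 187.7500) / 3 = 188.00

188.00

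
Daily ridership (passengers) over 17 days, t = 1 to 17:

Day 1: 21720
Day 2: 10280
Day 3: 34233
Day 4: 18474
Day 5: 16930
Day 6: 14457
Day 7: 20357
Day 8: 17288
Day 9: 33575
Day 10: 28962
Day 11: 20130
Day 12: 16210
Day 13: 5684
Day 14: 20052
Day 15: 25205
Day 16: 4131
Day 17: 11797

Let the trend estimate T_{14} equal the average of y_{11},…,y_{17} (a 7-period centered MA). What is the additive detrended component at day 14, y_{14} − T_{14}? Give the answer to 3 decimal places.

5307.857

Trend T_14 = (20130 + 16210 + 5684 + 20052 + 25205 + 4131 + 11797) / 7 = 103209/7 = 14744.14286
Detrended value: 20052 − 14744.14286 = 5307.857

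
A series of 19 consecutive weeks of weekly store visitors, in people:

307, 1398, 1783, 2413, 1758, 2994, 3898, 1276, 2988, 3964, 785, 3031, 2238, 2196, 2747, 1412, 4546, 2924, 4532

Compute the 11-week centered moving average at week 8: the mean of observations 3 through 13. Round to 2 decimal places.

Sum of periods 3–13: 1783 + 2413 + 1758 + 2994 + 3898 + 1276 + 2988 + 3964 + 785 + 3031 + 2238 = 27128
Divide by 11: 27128 / 11 = 2466.18

2466.18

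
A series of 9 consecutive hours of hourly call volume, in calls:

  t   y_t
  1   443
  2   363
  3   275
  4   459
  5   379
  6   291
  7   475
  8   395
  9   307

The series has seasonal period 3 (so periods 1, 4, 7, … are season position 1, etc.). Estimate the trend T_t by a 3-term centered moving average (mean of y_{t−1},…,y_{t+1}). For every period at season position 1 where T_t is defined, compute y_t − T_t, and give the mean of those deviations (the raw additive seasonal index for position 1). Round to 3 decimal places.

88.000

Season position 1 occurs at t = 4, 7 (where T_t is defined).
t=4: T_4 = 371.00000; y_4 − T_4 = 459 − 371.00000 = 88.00000
t=7: T_7 = 387.00000; y_7 − T_7 = 475 − 387.00000 = 88.00000
Mean deviation: (88.00000 + 88.00000) / 2 = 88.000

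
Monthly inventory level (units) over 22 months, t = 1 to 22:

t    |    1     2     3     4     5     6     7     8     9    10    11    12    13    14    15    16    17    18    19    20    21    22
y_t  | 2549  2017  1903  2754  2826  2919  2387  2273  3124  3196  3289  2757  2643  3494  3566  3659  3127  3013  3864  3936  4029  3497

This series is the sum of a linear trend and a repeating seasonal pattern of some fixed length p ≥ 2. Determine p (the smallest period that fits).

First differences y_{t+1} − y_t: -532, -114, 851, 72, 93, -532, -114, 851, 72, 93, -532, -114, …
The difference pattern repeats every 5 terms and not for any smaller step, so p = 5.

5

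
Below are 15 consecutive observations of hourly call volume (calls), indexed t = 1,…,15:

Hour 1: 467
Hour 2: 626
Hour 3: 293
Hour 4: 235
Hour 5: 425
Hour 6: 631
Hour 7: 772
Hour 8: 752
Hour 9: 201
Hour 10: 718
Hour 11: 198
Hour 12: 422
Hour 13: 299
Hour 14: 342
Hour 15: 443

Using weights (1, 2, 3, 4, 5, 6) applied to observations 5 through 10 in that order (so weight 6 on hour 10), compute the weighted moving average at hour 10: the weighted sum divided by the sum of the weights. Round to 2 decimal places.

586.86

Weighted sum: 1·425 + 2·631 + 3·772 + 4·752 + 5·201 + 6·718 = 425 + 1262 + 2316 + 3008 + 1005 + 4308 = 12324
Weight total: 1 + 2 + 3 + 4 + 5 + 6 = 21
WMA = 12324 / 21 = 586.86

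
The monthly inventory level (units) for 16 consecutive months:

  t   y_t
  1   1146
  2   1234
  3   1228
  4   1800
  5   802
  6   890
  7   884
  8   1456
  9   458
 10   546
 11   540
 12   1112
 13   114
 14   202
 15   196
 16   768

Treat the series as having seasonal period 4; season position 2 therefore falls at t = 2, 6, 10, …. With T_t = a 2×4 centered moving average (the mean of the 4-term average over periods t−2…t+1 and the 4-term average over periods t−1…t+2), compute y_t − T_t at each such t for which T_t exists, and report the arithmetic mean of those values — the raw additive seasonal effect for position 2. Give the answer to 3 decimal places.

Season position 2 occurs at t = 6, 10, 14 (where T_t is defined).
t=6: T_6 = 1051.00000; y_6 − T_6 = 890 − 1051.00000 = -161.00000
t=10: T_10 = 707.00000; y_10 − T_10 = 546 − 707.00000 = -161.00000
t=14: T_14 = 363.00000; y_14 − T_14 = 202 − 363.00000 = -161.00000
Mean deviation: (-161.00000 + -161.00000 + -161.00000) / 3 = -161.000

-161.000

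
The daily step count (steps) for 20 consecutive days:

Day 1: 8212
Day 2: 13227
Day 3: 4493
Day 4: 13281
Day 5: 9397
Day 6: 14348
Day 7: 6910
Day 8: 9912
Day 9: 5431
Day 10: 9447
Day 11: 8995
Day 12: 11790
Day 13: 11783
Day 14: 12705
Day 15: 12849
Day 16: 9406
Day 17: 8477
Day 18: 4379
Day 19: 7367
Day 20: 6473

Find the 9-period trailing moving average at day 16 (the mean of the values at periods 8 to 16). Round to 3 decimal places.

Sum of periods 8–16: 9912 + 5431 + 9447 + 8995 + 11790 + 11783 + 12705 + 12849 + 9406 = 92318
Divide by 9: 92318 / 9 = 10257.556

10257.556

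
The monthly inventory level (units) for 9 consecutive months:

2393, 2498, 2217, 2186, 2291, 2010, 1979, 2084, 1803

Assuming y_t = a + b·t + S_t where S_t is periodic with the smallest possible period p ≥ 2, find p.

3

First differences y_{t+1} − y_t: 105, -281, -31, 105, -281, -31, 105, -281, …
The difference pattern repeats every 3 terms and not for any smaller step, so p = 3.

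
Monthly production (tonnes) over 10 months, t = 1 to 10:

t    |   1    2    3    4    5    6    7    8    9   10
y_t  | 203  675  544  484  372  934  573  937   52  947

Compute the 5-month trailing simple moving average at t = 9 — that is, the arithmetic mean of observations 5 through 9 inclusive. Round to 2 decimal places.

573.60

Sum of periods 5–9: 372 + 934 + 573 + 937 + 52 = 2868
Divide by 5: 2868 / 5 = 573.60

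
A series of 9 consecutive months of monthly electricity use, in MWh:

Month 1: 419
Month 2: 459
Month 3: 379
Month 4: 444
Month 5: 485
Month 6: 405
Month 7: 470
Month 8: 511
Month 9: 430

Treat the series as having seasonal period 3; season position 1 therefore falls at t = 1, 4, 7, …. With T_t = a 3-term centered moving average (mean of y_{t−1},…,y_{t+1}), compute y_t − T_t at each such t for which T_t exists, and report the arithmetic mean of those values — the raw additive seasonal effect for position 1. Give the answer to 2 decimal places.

8.00

Season position 1 occurs at t = 4, 7 (where T_t is defined).
t=4: T_4 = 436.0000; y_4 − T_4 = 444 − 436.0000 = 8.0000
t=7: T_7 = 462.0000; y_7 − T_7 = 470 − 462.0000 = 8.0000
Mean deviation: (8.0000 + 8.0000) / 2 = 8.00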